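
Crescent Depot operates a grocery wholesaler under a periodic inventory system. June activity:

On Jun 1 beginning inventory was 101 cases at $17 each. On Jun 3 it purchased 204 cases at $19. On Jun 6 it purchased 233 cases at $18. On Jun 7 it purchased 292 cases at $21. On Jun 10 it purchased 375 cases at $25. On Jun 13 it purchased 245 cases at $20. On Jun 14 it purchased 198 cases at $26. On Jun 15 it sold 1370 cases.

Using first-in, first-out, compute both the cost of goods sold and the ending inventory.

Jun 15, 1370 sold [FIFO — oldest first]: 101 @ $17 + 204 @ $19 + 233 @ $18 + 292 @ $21 + 375 @ $25 + 165 @ $20 = $28,594
Ending inventory: 80 @ $20 + 198 @ $26 = $6,748
Check: goods available $35,342 = COGS $28,594 + ending $6,748

COGS = $28,594; ending inventory = $6,748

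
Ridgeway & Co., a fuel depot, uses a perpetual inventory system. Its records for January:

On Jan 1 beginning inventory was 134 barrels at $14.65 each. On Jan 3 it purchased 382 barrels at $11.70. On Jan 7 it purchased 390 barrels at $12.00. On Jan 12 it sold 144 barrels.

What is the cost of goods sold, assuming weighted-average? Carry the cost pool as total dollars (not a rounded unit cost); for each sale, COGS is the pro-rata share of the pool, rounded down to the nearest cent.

After Jan 1: 134 on hand, pool $1,963.10 (≈ $14.6500 each)
After Jan 3: 516 on hand, pool $6,432.50 (≈ $12.4661 each)
After Jan 7: 906 on hand, pool $11,112.50 (≈ $12.2655 each)
Jan 12, sell 144: 144/906 × $11,112.50 → $1,766.22
Ending inventory (cost pool remaining) = $9,346.28

COGS = $1,766.22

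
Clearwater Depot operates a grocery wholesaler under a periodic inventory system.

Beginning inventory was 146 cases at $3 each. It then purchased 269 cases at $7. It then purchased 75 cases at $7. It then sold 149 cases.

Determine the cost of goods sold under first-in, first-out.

COGS = $459

Sale 1 (149) [FIFO — oldest first]: 146 @ $3 + 3 @ $7 = $459
Ending inventory: 266 @ $7 + 75 @ $7 = $2,387
Check: goods available $2,846 = COGS $459 + ending $2,387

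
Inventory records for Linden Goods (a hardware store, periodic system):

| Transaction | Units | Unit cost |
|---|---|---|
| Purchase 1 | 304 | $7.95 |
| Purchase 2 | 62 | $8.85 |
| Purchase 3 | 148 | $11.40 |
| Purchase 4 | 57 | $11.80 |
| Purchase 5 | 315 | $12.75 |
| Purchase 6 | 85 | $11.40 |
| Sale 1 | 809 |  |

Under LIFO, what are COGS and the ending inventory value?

COGS = $9,022.65; ending inventory = $1,287.90

Sale 1 (809) [LIFO — newest first]: 85 @ $11.40 + 315 @ $12.75 + 57 @ $11.80 + 148 @ $11.40 + 62 @ $8.85 + 142 @ $7.95 = $9,022.65
Ending inventory: 162 @ $7.95 = $1,287.90
Check: goods available $10,310.55 = COGS $9,022.65 + ending $1,287.90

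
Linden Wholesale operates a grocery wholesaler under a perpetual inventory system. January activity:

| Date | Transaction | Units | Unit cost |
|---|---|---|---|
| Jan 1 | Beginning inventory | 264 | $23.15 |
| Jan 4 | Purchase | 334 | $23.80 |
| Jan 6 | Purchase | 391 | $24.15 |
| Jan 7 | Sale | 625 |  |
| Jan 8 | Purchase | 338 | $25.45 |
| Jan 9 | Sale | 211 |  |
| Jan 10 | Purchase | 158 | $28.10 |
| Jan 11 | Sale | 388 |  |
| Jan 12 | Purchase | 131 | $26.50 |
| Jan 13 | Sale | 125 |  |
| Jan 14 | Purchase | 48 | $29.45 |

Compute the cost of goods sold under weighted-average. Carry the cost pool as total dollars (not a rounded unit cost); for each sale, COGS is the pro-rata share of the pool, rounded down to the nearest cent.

After Jan 1: 264 on hand, pool $6,111.60 (≈ $23.1500 each)
After Jan 4: 598 on hand, pool $14,060.80 (≈ $23.5130 each)
After Jan 6: 989 on hand, pool $23,503.45 (≈ $23.7649 each)
Jan 7, sell 625: 625/989 × $23,503.45 → $14,853.03
After Jan 8: 702 on hand, pool $17,252.52 (≈ $24.5762 each)
Jan 9, sell 211: 211/702 × $17,252.52 → $5,185.58
After Jan 10: 649 on hand, pool $16,506.74 (≈ $25.4341 each)
Jan 11, sell 388: 388/649 × $16,506.74 → $9,868.43
After Jan 12: 392 on hand, pool $10,109.81 (≈ $25.7903 each)
Jan 13, sell 125: 125/392 × $10,109.81 → $3,223.79
After Jan 14: 315 on hand, pool $8,299.62 (≈ $26.3480 each)
Total COGS = $14,853.03 + $5,185.58 + $9,868.43 + $3,223.79 = $33,130.83
Ending inventory (cost pool remaining) = $8,299.62

COGS = $33,130.83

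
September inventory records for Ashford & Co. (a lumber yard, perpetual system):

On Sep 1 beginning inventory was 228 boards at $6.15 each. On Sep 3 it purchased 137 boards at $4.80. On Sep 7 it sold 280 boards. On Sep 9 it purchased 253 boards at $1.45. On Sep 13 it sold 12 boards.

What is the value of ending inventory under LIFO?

Ending inventory = $872.20

Sep 7, 280 sold [LIFO — newest first]: 137 @ $4.80 + 143 @ $6.15 = $1,537.05
Sep 13, 12 sold [LIFO — newest first]: 12 @ $1.45 = $17.40
Total COGS = $1,537.05 + $17.40 = $1,554.45
Ending inventory: 85 @ $6.15 + 241 @ $1.45 = $872.20
Check: goods available $2,426.65 = COGS $1,554.45 + ending $872.20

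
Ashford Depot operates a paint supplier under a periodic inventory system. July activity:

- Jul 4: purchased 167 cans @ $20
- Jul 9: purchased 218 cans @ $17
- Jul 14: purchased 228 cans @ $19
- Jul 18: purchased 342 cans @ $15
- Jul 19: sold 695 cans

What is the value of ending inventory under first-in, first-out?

Jul 19, 695 sold [FIFO — oldest first]: 167 @ $20 + 218 @ $17 + 228 @ $19 + 82 @ $15 = $12,608
Ending inventory: 260 @ $15 = $3,900
Check: goods available $16,508 = COGS $12,608 + ending $3,900

Ending inventory = $3,900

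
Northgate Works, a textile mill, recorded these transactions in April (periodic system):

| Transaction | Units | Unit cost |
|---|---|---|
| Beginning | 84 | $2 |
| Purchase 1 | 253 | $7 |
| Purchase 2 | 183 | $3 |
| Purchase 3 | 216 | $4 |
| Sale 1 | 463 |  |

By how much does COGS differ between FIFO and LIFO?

$456

FIFO COGS: 84 @ $2 + 253 @ $7 + 126 @ $3 = $2,317
LIFO COGS: 216 @ $4 + 183 @ $3 + 64 @ $7 = $1,861
Difference = |$2,317 − $1,861| = $456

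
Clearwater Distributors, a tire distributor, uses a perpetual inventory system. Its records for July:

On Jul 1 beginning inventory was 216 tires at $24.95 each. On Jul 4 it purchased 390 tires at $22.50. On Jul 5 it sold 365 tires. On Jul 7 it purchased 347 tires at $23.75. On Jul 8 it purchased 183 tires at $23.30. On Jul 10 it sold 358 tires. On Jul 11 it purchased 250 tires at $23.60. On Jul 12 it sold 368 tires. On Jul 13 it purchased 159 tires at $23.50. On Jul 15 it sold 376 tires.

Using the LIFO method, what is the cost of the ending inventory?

Ending inventory = $1,946.10

Jul 5, 365 sold [LIFO — newest first]: 365 @ $22.50 = $8,212.50
Jul 10, 358 sold [LIFO — newest first]: 183 @ $23.30 + 175 @ $23.75 = $8,420.15
Jul 12, 368 sold [LIFO — newest first]: 250 @ $23.60 + 118 @ $23.75 = $8,702.50
Jul 15, 376 sold [LIFO — newest first]: 159 @ $23.50 + 54 @ $23.75 + 25 @ $22.50 + 138 @ $24.95 = $9,024.60
Total COGS = $8,212.50 + $8,420.15 + $8,702.50 + $9,024.60 = $34,359.75
Ending inventory: 78 @ $24.95 = $1,946.10
Check: goods available $36,305.85 = COGS $34,359.75 + ending $1,946.10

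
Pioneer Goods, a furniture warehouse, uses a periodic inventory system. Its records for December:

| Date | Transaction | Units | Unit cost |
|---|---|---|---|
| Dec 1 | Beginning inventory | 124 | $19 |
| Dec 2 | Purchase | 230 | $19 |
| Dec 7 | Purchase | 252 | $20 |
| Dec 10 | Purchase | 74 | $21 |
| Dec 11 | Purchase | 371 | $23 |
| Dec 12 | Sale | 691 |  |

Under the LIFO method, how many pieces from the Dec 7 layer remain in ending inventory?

Dec 12, 691 sold [LIFO — newest first]: 371 @ $23 + 74 @ $21 + 246 @ $20 = $15,007
Ending inventory: 124 @ $19 + 230 @ $19 + 6 @ $20 = $6,846

6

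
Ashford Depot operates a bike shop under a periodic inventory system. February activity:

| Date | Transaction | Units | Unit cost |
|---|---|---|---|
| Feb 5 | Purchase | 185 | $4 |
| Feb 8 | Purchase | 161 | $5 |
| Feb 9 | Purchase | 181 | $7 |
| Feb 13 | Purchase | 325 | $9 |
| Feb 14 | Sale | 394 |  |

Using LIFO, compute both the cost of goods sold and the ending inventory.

Feb 14, 394 sold [LIFO — newest first]: 325 @ $9 + 69 @ $7 = $3,408
Ending inventory: 185 @ $4 + 161 @ $5 + 112 @ $7 = $2,329
Check: goods available $5,737 = COGS $3,408 + ending $2,329

COGS = $3,408; ending inventory = $2,329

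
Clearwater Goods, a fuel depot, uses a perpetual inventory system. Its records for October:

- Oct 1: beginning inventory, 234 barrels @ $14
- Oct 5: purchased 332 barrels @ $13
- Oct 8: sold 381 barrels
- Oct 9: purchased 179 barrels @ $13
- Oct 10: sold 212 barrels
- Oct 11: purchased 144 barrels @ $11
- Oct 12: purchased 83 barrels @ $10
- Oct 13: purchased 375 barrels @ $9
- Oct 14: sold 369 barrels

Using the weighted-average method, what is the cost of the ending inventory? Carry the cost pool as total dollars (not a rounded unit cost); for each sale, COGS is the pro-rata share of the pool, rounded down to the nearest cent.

Ending inventory = $3,981.21

After Oct 1: 234 on hand, pool $3,276.00 (≈ $14.0000 each)
After Oct 5: 566 on hand, pool $7,592.00 (≈ $13.4134 each)
Oct 8, sell 381: 381/566 × $7,592.00 → $5,110.51
After Oct 9: 364 on hand, pool $4,808.49 (≈ $13.2101 each)
Oct 10, sell 212: 212/364 × $4,808.49 → $2,800.54
After Oct 11: 296 on hand, pool $3,591.95 (≈ $12.1350 each)
After Oct 12: 379 on hand, pool $4,421.95 (≈ $11.6674 each)
After Oct 13: 754 on hand, pool $7,796.95 (≈ $10.3408 each)
Oct 14, sell 369: 369/754 × $7,796.95 → $3,815.74
Total COGS = $5,110.51 + $2,800.54 + $3,815.74 = $11,726.79
Ending inventory (cost pool remaining) = $3,981.21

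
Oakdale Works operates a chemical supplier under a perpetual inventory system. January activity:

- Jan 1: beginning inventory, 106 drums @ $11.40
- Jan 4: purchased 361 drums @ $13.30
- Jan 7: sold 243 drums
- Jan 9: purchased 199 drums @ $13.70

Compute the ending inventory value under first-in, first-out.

Ending inventory = $5,705.50

Jan 7, 243 sold [FIFO — oldest first]: 106 @ $11.40 + 137 @ $13.30 = $3,030.50
Ending inventory: 224 @ $13.30 + 199 @ $13.70 = $5,705.50
Check: goods available $8,736.00 = COGS $3,030.50 + ending $5,705.50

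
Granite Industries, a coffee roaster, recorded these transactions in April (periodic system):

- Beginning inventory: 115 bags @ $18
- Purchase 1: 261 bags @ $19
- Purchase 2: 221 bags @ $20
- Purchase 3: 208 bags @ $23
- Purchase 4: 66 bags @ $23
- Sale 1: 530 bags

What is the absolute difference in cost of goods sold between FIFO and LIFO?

FIFO COGS: 115 @ $18 + 261 @ $19 + 154 @ $20 = $10,109
LIFO COGS: 66 @ $23 + 208 @ $23 + 221 @ $20 + 35 @ $19 = $11,387
Difference = |$10,109 − $11,387| = $1,278

$1,278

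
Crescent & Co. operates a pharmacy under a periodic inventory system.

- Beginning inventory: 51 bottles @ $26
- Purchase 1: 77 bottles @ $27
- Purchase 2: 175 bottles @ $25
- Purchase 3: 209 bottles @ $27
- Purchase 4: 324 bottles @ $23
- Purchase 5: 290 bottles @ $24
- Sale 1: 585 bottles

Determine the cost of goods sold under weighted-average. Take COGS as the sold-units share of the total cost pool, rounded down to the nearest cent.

COGS = $14,461.34

Sale 1, sell 585: 585/1126 × $27,835.00 → $14,461.34
Ending inventory (cost pool remaining) = $13,373.66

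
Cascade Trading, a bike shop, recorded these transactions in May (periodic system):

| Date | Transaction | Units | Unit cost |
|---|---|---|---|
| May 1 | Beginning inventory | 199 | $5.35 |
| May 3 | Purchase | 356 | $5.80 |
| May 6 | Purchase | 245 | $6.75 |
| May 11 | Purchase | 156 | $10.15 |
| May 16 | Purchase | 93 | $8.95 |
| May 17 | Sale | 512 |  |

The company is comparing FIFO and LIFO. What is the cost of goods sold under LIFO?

COGS = $4,173.90

FIFO COGS: 199 @ $5.35 + 313 @ $5.80 = $2,880.05
LIFO COGS: 93 @ $8.95 + 156 @ $10.15 + 245 @ $6.75 + 18 @ $5.80 = $4,173.90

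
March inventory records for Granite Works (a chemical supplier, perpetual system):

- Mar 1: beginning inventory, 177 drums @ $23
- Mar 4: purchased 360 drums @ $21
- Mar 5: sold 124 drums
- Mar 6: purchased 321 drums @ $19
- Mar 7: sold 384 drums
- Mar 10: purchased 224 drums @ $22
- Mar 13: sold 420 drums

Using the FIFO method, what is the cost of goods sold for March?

COGS = $19,270

Mar 5, 124 sold [FIFO — oldest first]: 124 @ $23 = $2,852
Mar 7, 384 sold [FIFO — oldest first]: 53 @ $23 + 331 @ $21 = $8,170
Mar 13, 420 sold [FIFO — oldest first]: 29 @ $21 + 321 @ $19 + 70 @ $22 = $8,248
Total COGS = $2,852 + $8,170 + $8,248 = $19,270
Ending inventory: 154 @ $22 = $3,388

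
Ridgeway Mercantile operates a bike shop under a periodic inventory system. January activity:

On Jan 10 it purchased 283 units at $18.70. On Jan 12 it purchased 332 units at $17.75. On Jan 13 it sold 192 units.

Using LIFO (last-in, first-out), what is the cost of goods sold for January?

COGS = $3,408.00

Jan 13, 192 sold [LIFO — newest first]: 192 @ $17.75 = $3,408.00
Ending inventory: 283 @ $18.70 + 140 @ $17.75 = $7,777.10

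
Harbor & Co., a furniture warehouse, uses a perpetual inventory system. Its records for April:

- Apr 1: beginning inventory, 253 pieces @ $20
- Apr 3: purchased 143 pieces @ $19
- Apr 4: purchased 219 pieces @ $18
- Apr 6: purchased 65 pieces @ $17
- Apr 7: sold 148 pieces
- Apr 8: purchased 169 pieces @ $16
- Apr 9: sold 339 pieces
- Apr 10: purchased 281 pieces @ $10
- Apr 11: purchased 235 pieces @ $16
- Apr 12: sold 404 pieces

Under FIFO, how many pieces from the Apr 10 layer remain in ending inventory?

239

Apr 7, 148 sold [FIFO — oldest first]: 148 @ $20 = $2,960
Apr 9, 339 sold [FIFO — oldest first]: 105 @ $20 + 143 @ $19 + 91 @ $18 = $6,455
Apr 12, 404 sold [FIFO — oldest first]: 128 @ $18 + 65 @ $17 + 169 @ $16 + 42 @ $10 = $6,533
Total COGS = $2,960 + $6,455 + $6,533 = $15,948
Ending inventory: 239 @ $10 + 235 @ $16 = $6,150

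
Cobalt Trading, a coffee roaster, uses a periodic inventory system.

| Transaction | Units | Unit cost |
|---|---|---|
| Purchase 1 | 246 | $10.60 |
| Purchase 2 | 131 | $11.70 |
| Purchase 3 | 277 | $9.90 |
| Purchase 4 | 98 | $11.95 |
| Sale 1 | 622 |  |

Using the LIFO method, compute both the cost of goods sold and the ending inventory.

COGS = $6,675.70; ending inventory = $1,378.00

Sale 1 (622) [LIFO — newest first]: 98 @ $11.95 + 277 @ $9.90 + 131 @ $11.70 + 116 @ $10.60 = $6,675.70
Ending inventory: 130 @ $10.60 = $1,378.00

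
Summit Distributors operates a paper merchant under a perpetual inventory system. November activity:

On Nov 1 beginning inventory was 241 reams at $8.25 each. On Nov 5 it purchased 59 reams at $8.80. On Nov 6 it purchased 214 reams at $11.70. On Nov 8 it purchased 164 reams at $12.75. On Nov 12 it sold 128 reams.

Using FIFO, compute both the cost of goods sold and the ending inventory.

COGS = $1,056.00; ending inventory = $6,046.25

Nov 12, 128 sold [FIFO — oldest first]: 128 @ $8.25 = $1,056.00
Ending inventory: 113 @ $8.25 + 59 @ $8.80 + 214 @ $11.70 + 164 @ $12.75 = $6,046.25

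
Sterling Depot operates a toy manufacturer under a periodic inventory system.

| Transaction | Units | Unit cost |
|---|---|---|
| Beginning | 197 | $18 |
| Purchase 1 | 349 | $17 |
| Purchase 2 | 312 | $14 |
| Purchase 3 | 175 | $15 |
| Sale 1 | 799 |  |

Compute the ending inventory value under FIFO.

Ending inventory = $3,451

Sale 1 (799) [FIFO — oldest first]: 197 @ $18 + 349 @ $17 + 253 @ $14 = $13,021
Ending inventory: 59 @ $14 + 175 @ $15 = $3,451
Check: goods available $16,472 = COGS $13,021 + ending $3,451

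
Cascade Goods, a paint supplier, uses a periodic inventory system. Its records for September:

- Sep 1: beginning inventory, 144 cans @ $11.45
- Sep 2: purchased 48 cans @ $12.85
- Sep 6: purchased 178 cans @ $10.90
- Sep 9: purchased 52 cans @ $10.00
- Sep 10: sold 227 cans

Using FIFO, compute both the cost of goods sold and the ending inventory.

Sep 10, 227 sold [FIFO — oldest first]: 144 @ $11.45 + 48 @ $12.85 + 35 @ $10.90 = $2,647.10
Ending inventory: 143 @ $10.90 + 52 @ $10.00 = $2,078.70

COGS = $2,647.10; ending inventory = $2,078.70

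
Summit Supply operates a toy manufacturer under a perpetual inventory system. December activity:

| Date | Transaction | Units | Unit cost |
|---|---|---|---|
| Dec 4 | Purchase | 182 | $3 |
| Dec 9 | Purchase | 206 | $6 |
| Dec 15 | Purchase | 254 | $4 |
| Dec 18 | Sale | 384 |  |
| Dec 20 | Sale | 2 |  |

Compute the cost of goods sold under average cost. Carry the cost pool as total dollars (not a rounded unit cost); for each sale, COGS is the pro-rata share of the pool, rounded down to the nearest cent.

After Dec 4: 182 on hand, pool $546.00 (≈ $3.0000 each)
After Dec 9: 388 on hand, pool $1,782.00 (≈ $4.5928 each)
After Dec 15: 642 on hand, pool $2,798.00 (≈ $4.3583 each)
Dec 18, sell 384: 384/642 × $2,798.00 → $1,673.57
Dec 20, sell 2: 2/258 × $1,124.43 → $8.71
Total COGS = $1,673.57 + $8.71 = $1,682.28
Ending inventory (cost pool remaining) = $1,115.72
Check: goods available $2,798.00 = COGS $1,682.28 + ending $1,115.72

COGS = $1,682.28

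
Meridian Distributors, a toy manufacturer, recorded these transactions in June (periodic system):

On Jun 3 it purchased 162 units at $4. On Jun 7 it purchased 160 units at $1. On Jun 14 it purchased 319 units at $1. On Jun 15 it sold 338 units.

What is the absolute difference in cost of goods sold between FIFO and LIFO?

FIFO COGS: 162 @ $4 + 160 @ $1 + 16 @ $1 = $824
LIFO COGS: 319 @ $1 + 19 @ $1 = $338
Difference = |$824 − $338| = $486

$486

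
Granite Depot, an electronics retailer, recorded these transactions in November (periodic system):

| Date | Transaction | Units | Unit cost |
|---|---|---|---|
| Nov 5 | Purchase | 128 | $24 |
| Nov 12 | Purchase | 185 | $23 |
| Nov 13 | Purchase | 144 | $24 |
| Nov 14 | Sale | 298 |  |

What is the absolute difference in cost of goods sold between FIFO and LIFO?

FIFO COGS: 128 @ $24 + 170 @ $23 = $6,982
LIFO COGS: 144 @ $24 + 154 @ $23 = $6,998
Difference = |$6,982 − $6,998| = $16

$16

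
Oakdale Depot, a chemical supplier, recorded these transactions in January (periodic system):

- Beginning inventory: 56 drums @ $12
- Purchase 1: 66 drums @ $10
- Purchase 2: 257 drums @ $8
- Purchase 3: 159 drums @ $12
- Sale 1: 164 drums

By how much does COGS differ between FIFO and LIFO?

FIFO COGS: 56 @ $12 + 66 @ $10 + 42 @ $8 = $1,668
LIFO COGS: 159 @ $12 + 5 @ $8 = $1,948
Difference = |$1,668 − $1,948| = $280

$280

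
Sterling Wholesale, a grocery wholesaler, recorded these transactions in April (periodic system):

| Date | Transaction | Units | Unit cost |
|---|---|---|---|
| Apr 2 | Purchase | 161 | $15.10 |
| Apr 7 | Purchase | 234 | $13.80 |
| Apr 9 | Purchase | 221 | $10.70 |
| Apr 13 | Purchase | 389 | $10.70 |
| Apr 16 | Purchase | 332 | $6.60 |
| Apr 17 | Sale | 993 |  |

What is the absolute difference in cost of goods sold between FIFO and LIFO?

$2,636.90

FIFO COGS: 161 @ $15.10 + 234 @ $13.80 + 221 @ $10.70 + 377 @ $10.70 = $12,058.90
LIFO COGS: 332 @ $6.60 + 389 @ $10.70 + 221 @ $10.70 + 51 @ $13.80 = $9,422.00
Difference = |$12,058.90 − $9,422.00| = $2,636.90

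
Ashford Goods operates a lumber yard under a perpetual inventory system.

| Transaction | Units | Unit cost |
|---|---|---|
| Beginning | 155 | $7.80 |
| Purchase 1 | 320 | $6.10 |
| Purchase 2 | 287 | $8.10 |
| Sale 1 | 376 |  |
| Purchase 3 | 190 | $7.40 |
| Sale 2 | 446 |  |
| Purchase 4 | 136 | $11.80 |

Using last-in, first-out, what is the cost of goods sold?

COGS = $5,877.70

Sale 1 (376) [LIFO — newest first]: 287 @ $8.10 + 89 @ $6.10 = $2,867.60
Sale 2 (446) [LIFO — newest first]: 190 @ $7.40 + 231 @ $6.10 + 25 @ $7.80 = $3,010.10
Total COGS = $2,867.60 + $3,010.10 = $5,877.70
Ending inventory: 130 @ $7.80 + 136 @ $11.80 = $2,618.80
Check: goods available $8,496.50 = COGS $5,877.70 + ending $2,618.80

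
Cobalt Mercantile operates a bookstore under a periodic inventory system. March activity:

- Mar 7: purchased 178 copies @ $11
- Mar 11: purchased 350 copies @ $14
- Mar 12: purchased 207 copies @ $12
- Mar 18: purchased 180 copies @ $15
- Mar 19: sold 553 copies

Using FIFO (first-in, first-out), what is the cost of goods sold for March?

COGS = $7,158

Mar 19, 553 sold [FIFO — oldest first]: 178 @ $11 + 350 @ $14 + 25 @ $12 = $7,158
Ending inventory: 182 @ $12 + 180 @ $15 = $4,884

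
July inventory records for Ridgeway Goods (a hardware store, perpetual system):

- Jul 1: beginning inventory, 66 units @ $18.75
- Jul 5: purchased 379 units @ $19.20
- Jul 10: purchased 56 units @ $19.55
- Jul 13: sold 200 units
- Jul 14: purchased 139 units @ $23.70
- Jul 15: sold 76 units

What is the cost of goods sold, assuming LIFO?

COGS = $5,660.80

Jul 13, 200 sold [LIFO — newest first]: 56 @ $19.55 + 144 @ $19.20 = $3,859.60
Jul 15, 76 sold [LIFO — newest first]: 76 @ $23.70 = $1,801.20
Total COGS = $3,859.60 + $1,801.20 = $5,660.80
Ending inventory: 66 @ $18.75 + 235 @ $19.20 + 63 @ $23.70 = $7,242.60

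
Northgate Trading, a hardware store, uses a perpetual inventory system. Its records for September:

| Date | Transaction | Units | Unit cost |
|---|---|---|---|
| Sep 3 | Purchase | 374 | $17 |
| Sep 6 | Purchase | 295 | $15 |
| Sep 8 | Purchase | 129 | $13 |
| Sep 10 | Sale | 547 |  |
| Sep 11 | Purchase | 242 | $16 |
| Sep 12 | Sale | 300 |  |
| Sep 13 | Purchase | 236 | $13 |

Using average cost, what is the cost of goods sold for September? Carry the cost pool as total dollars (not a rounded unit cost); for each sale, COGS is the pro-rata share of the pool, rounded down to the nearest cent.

COGS = $13,281.92

After Sep 3: 374 on hand, pool $6,358.00 (≈ $17.0000 each)
After Sep 6: 669 on hand, pool $10,783.00 (≈ $16.1181 each)
After Sep 8: 798 on hand, pool $12,460.00 (≈ $15.6140 each)
Sep 10, sell 547: 547/798 × $12,460.00 → $8,540.87
After Sep 11: 493 on hand, pool $7,791.13 (≈ $15.8035 each)
Sep 12, sell 300: 300/493 × $7,791.13 → $4,741.05
After Sep 13: 429 on hand, pool $6,118.08 (≈ $14.2613 each)
Total COGS = $8,540.87 + $4,741.05 = $13,281.92
Ending inventory (cost pool remaining) = $6,118.08
Check: goods available $19,400.00 = COGS $13,281.92 + ending $6,118.08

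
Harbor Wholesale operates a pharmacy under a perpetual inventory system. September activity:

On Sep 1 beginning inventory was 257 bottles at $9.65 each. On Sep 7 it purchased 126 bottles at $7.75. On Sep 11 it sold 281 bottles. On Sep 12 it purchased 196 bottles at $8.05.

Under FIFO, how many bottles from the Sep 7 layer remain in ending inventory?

Sep 11, 281 sold [FIFO — oldest first]: 257 @ $9.65 + 24 @ $7.75 = $2,666.05
Ending inventory: 102 @ $7.75 + 196 @ $8.05 = $2,368.30

102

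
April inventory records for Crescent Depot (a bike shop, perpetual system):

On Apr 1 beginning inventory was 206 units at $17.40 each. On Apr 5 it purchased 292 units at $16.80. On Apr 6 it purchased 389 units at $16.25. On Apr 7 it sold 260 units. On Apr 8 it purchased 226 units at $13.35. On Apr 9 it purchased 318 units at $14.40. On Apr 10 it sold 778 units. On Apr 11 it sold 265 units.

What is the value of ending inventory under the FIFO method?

Ending inventory = $1,843.20

Apr 7, 260 sold [FIFO — oldest first]: 206 @ $17.40 + 54 @ $16.80 = $4,491.60
Apr 10, 778 sold [FIFO — oldest first]: 238 @ $16.80 + 389 @ $16.25 + 151 @ $13.35 = $12,335.50
Apr 11, 265 sold [FIFO — oldest first]: 75 @ $13.35 + 190 @ $14.40 = $3,737.25
Total COGS = $4,491.60 + $12,335.50 + $3,737.25 = $20,564.35
Ending inventory: 128 @ $14.40 = $1,843.20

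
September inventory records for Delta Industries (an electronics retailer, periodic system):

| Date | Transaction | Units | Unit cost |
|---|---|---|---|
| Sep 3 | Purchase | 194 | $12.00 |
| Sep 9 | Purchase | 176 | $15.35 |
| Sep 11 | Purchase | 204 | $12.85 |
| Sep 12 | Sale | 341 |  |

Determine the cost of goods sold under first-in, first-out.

Sep 12, 341 sold [FIFO — oldest first]: 194 @ $12.00 + 147 @ $15.35 = $4,584.45
Ending inventory: 29 @ $15.35 + 204 @ $12.85 = $3,066.55

COGS = $4,584.45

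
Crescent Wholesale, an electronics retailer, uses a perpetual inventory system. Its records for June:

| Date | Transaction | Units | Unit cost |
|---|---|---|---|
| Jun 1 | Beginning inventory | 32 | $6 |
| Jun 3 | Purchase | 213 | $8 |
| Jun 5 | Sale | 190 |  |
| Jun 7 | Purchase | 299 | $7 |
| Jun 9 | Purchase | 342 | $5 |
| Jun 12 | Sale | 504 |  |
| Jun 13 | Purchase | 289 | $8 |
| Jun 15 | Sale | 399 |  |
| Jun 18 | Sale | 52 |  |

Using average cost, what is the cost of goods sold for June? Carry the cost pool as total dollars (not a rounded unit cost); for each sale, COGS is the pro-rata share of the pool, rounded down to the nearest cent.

After Jun 1: 32 on hand, pool $192.00 (≈ $6.0000 each)
After Jun 3: 245 on hand, pool $1,896.00 (≈ $7.7388 each)
Jun 5, sell 190: 190/245 × $1,896.00 → $1,470.36
After Jun 7: 354 on hand, pool $2,518.64 (≈ $7.1148 each)
After Jun 9: 696 on hand, pool $4,228.64 (≈ $6.0756 each)
Jun 12, sell 504: 504/696 × $4,228.64 → $3,062.11
After Jun 13: 481 on hand, pool $3,478.53 (≈ $7.2319 each)
Jun 15, sell 399: 399/481 × $3,478.53 → $2,885.51
Jun 18, sell 52: 52/82 × $593.02 → $376.06
Total COGS = $1,470.36 + $3,062.11 + $2,885.51 + $376.06 = $7,794.04
Ending inventory (cost pool remaining) = $216.96

COGS = $7,794.04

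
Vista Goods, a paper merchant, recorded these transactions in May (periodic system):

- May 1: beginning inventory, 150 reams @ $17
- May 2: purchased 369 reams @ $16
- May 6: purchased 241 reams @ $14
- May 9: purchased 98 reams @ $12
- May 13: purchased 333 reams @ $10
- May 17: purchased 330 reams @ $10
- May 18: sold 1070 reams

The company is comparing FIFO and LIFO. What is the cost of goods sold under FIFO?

COGS = $15,124

FIFO COGS: 150 @ $17 + 369 @ $16 + 241 @ $14 + 98 @ $12 + 212 @ $10 = $15,124
LIFO COGS: 330 @ $10 + 333 @ $10 + 98 @ $12 + 241 @ $14 + 68 @ $16 = $12,268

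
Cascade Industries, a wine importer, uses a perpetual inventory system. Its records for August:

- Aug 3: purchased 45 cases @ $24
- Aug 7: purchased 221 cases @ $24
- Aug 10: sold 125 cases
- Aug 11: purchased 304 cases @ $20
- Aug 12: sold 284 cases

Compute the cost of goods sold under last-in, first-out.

Aug 10, 125 sold [LIFO — newest first]: 125 @ $24 = $3,000
Aug 12, 284 sold [LIFO — newest first]: 284 @ $20 = $5,680
Total COGS = $3,000 + $5,680 = $8,680
Ending inventory: 45 @ $24 + 96 @ $24 + 20 @ $20 = $3,784

COGS = $8,680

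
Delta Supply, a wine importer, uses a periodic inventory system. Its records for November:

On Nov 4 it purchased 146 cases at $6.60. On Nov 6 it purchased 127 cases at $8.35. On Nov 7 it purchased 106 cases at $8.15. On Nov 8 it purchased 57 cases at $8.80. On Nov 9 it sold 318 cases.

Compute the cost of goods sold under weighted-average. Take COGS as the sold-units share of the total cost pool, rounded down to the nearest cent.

Nov 9, sell 318: 318/436 × $3,389.55 → $2,472.19
Ending inventory (cost pool remaining) = $917.36

COGS = $2,472.19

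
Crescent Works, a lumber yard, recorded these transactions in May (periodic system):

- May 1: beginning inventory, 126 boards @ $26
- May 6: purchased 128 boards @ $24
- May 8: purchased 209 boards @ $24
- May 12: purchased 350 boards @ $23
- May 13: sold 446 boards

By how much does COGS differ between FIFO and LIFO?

FIFO COGS: 126 @ $26 + 128 @ $24 + 192 @ $24 = $10,956
LIFO COGS: 350 @ $23 + 96 @ $24 = $10,354
Difference = |$10,956 − $10,354| = $602

$602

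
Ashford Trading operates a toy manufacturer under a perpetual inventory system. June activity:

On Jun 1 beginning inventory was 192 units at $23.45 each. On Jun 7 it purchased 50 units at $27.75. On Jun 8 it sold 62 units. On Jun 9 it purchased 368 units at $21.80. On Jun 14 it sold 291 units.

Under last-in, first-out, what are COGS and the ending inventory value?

COGS = $8,012.70; ending inventory = $5,899.60

Jun 8, 62 sold [LIFO — newest first]: 50 @ $27.75 + 12 @ $23.45 = $1,668.90
Jun 14, 291 sold [LIFO — newest first]: 291 @ $21.80 = $6,343.80
Total COGS = $1,668.90 + $6,343.80 = $8,012.70
Ending inventory: 180 @ $23.45 + 77 @ $21.80 = $5,899.60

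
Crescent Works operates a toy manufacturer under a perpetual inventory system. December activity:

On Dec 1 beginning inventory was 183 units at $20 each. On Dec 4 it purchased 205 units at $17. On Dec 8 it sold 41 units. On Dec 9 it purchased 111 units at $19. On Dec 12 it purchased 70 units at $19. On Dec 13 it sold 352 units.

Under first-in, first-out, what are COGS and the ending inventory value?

Dec 8, 41 sold [FIFO — oldest first]: 41 @ $20 = $820
Dec 13, 352 sold [FIFO — oldest first]: 142 @ $20 + 205 @ $17 + 5 @ $19 = $6,420
Total COGS = $820 + $6,420 = $7,240
Ending inventory: 106 @ $19 + 70 @ $19 = $3,344

COGS = $7,240; ending inventory = $3,344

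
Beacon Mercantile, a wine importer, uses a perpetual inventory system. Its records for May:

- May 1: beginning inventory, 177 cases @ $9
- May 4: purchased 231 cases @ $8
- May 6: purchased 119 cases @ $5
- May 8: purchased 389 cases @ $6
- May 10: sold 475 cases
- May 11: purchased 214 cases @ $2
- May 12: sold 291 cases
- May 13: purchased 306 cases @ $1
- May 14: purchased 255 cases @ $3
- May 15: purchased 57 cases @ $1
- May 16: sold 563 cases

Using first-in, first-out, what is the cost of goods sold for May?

May 10, 475 sold [FIFO — oldest first]: 177 @ $9 + 231 @ $8 + 67 @ $5 = $3,776
May 12, 291 sold [FIFO — oldest first]: 52 @ $5 + 239 @ $6 = $1,694
May 16, 563 sold [FIFO — oldest first]: 150 @ $6 + 214 @ $2 + 199 @ $1 = $1,527
Total COGS = $3,776 + $1,694 + $1,527 = $6,997
Ending inventory: 107 @ $1 + 255 @ $3 + 57 @ $1 = $929

COGS = $6,997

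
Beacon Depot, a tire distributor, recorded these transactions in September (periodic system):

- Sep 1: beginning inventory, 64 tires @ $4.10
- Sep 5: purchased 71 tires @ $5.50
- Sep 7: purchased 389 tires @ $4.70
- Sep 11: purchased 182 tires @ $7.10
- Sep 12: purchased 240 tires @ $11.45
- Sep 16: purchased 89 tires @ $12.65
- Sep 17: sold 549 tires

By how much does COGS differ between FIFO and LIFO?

$2,685.95

FIFO COGS: 64 @ $4.10 + 71 @ $5.50 + 389 @ $4.70 + 25 @ $7.10 = $2,658.70
LIFO COGS: 89 @ $12.65 + 240 @ $11.45 + 182 @ $7.10 + 38 @ $4.70 = $5,344.65
Difference = |$2,658.70 − $5,344.65| = $2,685.95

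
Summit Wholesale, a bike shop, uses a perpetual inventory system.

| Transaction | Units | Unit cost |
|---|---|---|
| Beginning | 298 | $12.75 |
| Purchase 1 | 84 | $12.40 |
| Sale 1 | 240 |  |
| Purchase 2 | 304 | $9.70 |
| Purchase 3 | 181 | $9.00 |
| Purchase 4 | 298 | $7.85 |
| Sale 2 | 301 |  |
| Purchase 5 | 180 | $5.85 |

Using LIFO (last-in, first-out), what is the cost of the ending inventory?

Sale 1 (240) [LIFO — newest first]: 84 @ $12.40 + 156 @ $12.75 = $3,030.60
Sale 2 (301) [LIFO — newest first]: 298 @ $7.85 + 3 @ $9.00 = $2,366.30
Total COGS = $3,030.60 + $2,366.30 = $5,396.90
Ending inventory: 142 @ $12.75 + 304 @ $9.70 + 178 @ $9.00 + 180 @ $5.85 = $7,414.30
Check: goods available $12,811.20 = COGS $5,396.90 + ending $7,414.30

Ending inventory = $7,414.30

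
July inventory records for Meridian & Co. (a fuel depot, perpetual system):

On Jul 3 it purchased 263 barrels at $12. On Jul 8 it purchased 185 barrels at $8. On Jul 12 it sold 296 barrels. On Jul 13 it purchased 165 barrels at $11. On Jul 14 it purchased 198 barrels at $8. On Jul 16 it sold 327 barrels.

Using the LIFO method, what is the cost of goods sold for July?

Jul 12, 296 sold [LIFO — newest first]: 185 @ $8 + 111 @ $12 = $2,812
Jul 16, 327 sold [LIFO — newest first]: 198 @ $8 + 129 @ $11 = $3,003
Total COGS = $2,812 + $3,003 = $5,815
Ending inventory: 152 @ $12 + 36 @ $11 = $2,220

COGS = $5,815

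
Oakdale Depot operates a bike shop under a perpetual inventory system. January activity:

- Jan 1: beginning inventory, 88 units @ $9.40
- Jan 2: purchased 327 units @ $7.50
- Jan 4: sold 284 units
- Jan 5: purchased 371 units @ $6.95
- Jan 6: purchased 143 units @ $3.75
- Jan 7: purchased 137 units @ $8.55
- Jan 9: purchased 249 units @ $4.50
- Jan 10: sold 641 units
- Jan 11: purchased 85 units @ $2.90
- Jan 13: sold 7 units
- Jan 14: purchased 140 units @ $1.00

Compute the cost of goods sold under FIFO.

Jan 4, 284 sold [FIFO — oldest first]: 88 @ $9.40 + 196 @ $7.50 = $2,297.20
Jan 10, 641 sold [FIFO — oldest first]: 131 @ $7.50 + 371 @ $6.95 + 139 @ $3.75 = $4,082.20
Jan 13, 7 sold [FIFO — oldest first]: 4 @ $3.75 + 3 @ $8.55 = $40.65
Total COGS = $2,297.20 + $4,082.20 + $40.65 = $6,420.05
Ending inventory: 134 @ $8.55 + 249 @ $4.50 + 85 @ $2.90 + 140 @ $1.00 = $2,652.70

COGS = $6,420.05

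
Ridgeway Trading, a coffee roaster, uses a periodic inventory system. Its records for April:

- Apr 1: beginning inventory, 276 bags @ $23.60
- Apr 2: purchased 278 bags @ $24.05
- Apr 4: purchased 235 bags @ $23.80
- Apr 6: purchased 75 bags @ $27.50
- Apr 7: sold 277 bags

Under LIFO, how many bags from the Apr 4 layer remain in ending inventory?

Apr 7, 277 sold [LIFO — newest first]: 75 @ $27.50 + 202 @ $23.80 = $6,870.10
Ending inventory: 276 @ $23.60 + 278 @ $24.05 + 33 @ $23.80 = $13,984.90

33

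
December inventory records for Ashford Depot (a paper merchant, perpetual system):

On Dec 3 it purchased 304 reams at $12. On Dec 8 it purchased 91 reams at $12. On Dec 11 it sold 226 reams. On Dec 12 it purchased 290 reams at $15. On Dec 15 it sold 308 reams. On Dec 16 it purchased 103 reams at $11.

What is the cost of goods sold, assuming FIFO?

Dec 11, 226 sold [FIFO — oldest first]: 226 @ $12 = $2,712
Dec 15, 308 sold [FIFO — oldest first]: 78 @ $12 + 91 @ $12 + 139 @ $15 = $4,113
Total COGS = $2,712 + $4,113 = $6,825
Ending inventory: 151 @ $15 + 103 @ $11 = $3,398
Check: goods available $10,223 = COGS $6,825 + ending $3,398

COGS = $6,825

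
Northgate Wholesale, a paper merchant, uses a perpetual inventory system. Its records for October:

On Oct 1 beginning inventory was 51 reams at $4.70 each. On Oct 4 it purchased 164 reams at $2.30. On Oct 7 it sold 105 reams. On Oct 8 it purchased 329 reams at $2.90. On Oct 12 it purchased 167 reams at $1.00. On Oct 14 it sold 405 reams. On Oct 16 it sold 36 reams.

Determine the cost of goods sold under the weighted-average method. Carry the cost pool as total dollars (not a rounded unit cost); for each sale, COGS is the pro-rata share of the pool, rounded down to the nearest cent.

After Oct 1: 51 on hand, pool $239.70 (≈ $4.7000 each)
After Oct 4: 215 on hand, pool $616.90 (≈ $2.8693 each)
Oct 7, sell 105: 105/215 × $616.90 → $301.27
After Oct 8: 439 on hand, pool $1,269.73 (≈ $2.8923 each)
After Oct 12: 606 on hand, pool $1,436.73 (≈ $2.3708 each)
Oct 14, sell 405: 405/606 × $1,436.73 → $960.19
Oct 16, sell 36: 36/201 × $476.54 → $85.35
Total COGS = $301.27 + $960.19 + $85.35 = $1,346.81
Ending inventory (cost pool remaining) = $391.19
Check: goods available $1,738.00 = COGS $1,346.81 + ending $391.19

COGS = $1,346.81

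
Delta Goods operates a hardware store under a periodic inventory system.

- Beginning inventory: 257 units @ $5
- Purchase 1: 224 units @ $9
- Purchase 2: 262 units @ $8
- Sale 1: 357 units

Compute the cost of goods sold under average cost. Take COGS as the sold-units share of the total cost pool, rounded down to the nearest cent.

COGS = $2,593.17

Sale 1, sell 357: 357/743 × $5,397.00 → $2,593.17
Ending inventory (cost pool remaining) = $2,803.83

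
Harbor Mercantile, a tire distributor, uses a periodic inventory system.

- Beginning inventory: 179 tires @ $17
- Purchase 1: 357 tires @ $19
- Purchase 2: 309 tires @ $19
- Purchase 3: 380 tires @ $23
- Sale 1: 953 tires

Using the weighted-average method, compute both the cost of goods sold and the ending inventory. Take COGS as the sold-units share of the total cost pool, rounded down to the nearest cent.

COGS = $19,010.98; ending inventory = $5,426.02

Sale 1, sell 953: 953/1225 × $24,437.00 → $19,010.98
Ending inventory (cost pool remaining) = $5,426.02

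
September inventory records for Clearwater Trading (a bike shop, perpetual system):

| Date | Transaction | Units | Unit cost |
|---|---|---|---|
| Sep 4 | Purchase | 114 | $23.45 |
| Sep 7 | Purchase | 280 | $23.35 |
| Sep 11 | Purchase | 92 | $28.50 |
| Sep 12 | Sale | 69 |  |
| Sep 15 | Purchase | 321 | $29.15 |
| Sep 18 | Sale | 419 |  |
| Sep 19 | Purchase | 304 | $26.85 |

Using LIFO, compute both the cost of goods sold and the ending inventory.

COGS = $13,730.40; ending inventory = $15,622.45

Sep 12, 69 sold [LIFO — newest first]: 69 @ $28.50 = $1,966.50
Sep 18, 419 sold [LIFO — newest first]: 321 @ $29.15 + 23 @ $28.50 + 75 @ $23.35 = $11,763.90
Total COGS = $1,966.50 + $11,763.90 = $13,730.40
Ending inventory: 114 @ $23.45 + 205 @ $23.35 + 304 @ $26.85 = $15,622.45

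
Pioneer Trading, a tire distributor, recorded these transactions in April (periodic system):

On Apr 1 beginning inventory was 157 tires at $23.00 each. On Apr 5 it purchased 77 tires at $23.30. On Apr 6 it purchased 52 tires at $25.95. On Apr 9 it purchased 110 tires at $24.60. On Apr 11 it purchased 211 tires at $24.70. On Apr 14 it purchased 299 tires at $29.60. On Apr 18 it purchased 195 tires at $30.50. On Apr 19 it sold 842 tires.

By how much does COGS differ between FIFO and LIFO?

$1,788.05

FIFO COGS: 157 @ $23.00 + 77 @ $23.30 + 52 @ $25.95 + 110 @ $24.60 + 211 @ $24.70 + 235 @ $29.60 = $21,628.20
LIFO COGS: 195 @ $30.50 + 299 @ $29.60 + 211 @ $24.70 + 110 @ $24.60 + 27 @ $25.95 = $23,416.25
Difference = |$21,628.20 − $23,416.25| = $1,788.05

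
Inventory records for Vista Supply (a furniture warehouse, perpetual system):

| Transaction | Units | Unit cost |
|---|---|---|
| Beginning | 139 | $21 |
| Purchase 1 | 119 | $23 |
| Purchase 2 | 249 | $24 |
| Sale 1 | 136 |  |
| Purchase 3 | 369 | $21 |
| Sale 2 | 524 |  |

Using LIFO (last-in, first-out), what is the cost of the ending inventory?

Ending inventory = $4,690

Sale 1 (136) [LIFO — newest first]: 136 @ $24 = $3,264
Sale 2 (524) [LIFO — newest first]: 369 @ $21 + 113 @ $24 + 42 @ $23 = $11,427
Total COGS = $3,264 + $11,427 = $14,691
Ending inventory: 139 @ $21 + 77 @ $23 = $4,690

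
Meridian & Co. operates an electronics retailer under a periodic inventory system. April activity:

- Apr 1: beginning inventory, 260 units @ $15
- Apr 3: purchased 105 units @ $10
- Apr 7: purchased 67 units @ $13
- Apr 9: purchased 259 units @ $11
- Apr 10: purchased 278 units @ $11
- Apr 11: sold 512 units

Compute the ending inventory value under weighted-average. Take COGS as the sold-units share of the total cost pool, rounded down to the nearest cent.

Ending inventory = $5,531.17

Apr 11, sell 512: 512/969 × $11,728.00 → $6,196.83
Ending inventory (cost pool remaining) = $5,531.17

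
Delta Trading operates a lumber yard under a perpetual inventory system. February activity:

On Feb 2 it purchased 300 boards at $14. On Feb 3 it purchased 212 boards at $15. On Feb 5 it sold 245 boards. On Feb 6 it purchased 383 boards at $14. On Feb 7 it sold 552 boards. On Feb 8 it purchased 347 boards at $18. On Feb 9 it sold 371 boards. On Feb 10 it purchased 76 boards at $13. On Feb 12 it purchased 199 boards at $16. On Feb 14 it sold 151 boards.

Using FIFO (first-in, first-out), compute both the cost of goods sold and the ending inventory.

COGS = $19,992; ending inventory = $3,168

Feb 5, 245 sold [FIFO — oldest first]: 245 @ $14 = $3,430
Feb 7, 552 sold [FIFO — oldest first]: 55 @ $14 + 212 @ $15 + 285 @ $14 = $7,940
Feb 9, 371 sold [FIFO — oldest first]: 98 @ $14 + 273 @ $18 = $6,286
Feb 14, 151 sold [FIFO — oldest first]: 74 @ $18 + 76 @ $13 + 1 @ $16 = $2,336
Total COGS = $3,430 + $7,940 + $6,286 + $2,336 = $19,992
Ending inventory: 198 @ $16 = $3,168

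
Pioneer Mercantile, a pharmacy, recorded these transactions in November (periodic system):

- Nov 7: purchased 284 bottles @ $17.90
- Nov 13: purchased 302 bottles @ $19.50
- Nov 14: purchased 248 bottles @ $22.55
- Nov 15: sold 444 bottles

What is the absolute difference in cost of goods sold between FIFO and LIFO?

FIFO COGS: 284 @ $17.90 + 160 @ $19.50 = $8,203.60
LIFO COGS: 248 @ $22.55 + 196 @ $19.50 = $9,414.40
Difference = |$8,203.60 − $9,414.40| = $1,210.80

$1,210.80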